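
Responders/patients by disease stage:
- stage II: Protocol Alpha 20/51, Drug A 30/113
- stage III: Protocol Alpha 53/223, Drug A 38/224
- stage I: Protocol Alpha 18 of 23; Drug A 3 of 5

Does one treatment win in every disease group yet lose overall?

No

Stage II: Protocol Alpha 20/51 = 39.2%, Drug A 30/113 = 26.5% → Protocol Alpha
Stage III: Protocol Alpha 53/223 = 23.8%, Drug A 38/224 = 17.0% → Protocol Alpha
Stage I: Protocol Alpha 18/23 = 78.3%, Drug A 3/5 = 60.0% → Protocol Alpha
Overall: Protocol Alpha 91/297 = 30.6%, Drug A 71/342 = 20.8% → Protocol Alpha
Protocol Alpha wins overall and in every disease group — no reversal.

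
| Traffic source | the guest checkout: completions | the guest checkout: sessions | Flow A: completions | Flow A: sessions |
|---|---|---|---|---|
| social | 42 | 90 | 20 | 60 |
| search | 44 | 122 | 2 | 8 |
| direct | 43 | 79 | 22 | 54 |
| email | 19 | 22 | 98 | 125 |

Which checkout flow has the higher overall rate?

Social: the guest checkout 42/90 = 46.7%, Flow A 20/60 = 33.3% → the guest checkout
Search: the guest checkout 44/122 = 36.1%, Flow A 2/8 = 25.0% → the guest checkout
Direct: the guest checkout 43/79 = 54.4%, Flow A 22/54 = 40.7% → the guest checkout
Email: the guest checkout 19/22 = 86.4%, Flow A 98/125 = 78.4% → the guest checkout
Overall: the guest checkout 148/313 = 47.3%, Flow A 142/247 = 57.5% → Flow A
(The guest checkout wins every traffic group but Flow A wins overall — the guest checkout's sessions skew toward the low-rate search group.)

Flow A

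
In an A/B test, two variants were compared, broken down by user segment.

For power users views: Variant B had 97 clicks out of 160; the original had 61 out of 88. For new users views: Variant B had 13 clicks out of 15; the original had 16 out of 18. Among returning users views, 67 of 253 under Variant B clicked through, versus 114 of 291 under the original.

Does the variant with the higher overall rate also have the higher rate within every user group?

Power users: Variant B 97/160 = 60.6%, the original 61/88 = 69.3% → the original
New users: Variant B 13/15 = 86.7%, the original 16/18 = 88.9% → the original
Returning users: Variant B 67/253 = 26.5%, the original 114/291 = 39.2% → the original
Overall: Variant B 177/428 = 41.4%, the original 191/397 = 48.1% → the original
The original wins overall and in every user group — no reversal.

Yes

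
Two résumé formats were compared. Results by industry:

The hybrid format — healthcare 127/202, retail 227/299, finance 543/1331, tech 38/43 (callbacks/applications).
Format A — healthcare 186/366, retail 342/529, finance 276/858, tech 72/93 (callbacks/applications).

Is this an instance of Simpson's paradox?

No

Healthcare: the hybrid format 127/202 = 62.9%, Format A 186/366 = 50.8% → the hybrid format
Retail: the hybrid format 227/299 = 75.9%, Format A 342/529 = 64.7% → the hybrid format
Finance: the hybrid format 543/1331 = 40.8%, Format A 276/858 = 32.2% → the hybrid format
Tech: the hybrid format 38/43 = 88.4%, Format A 72/93 = 77.4% → the hybrid format
Overall: the hybrid format 935/1875 = 49.9%, Format A 876/1846 = 47.5% → the hybrid format
The hybrid format wins overall and in every industry group — no reversal.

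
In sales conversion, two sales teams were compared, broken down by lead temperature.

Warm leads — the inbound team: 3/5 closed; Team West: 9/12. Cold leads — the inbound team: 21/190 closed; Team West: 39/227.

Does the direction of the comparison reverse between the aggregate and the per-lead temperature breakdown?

Warm: the inbound team 3/5 = 60.0%, Team West 9/12 = 75.0% → Team West
Cold: the inbound team 21/190 = 11.1%, Team West 39/227 = 17.2% → Team West
Overall: the inbound team 24/195 = 12.3%, Team West 48/239 = 20.1% → Team West
Team West wins overall and in every lead group — no reversal.

No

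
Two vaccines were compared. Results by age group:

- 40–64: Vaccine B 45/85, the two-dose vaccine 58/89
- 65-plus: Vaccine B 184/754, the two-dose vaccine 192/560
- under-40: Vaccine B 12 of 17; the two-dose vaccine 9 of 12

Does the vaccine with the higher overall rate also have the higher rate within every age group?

40–64: Vaccine B 45/85 = 52.9%, the two-dose vaccine 58/89 = 65.2% → the two-dose vaccine
65-plus: Vaccine B 184/754 = 24.4%, the two-dose vaccine 192/560 = 34.3% → the two-dose vaccine
Under-40: Vaccine B 12/17 = 70.6%, the two-dose vaccine 9/12 = 75.0% → the two-dose vaccine
Overall: Vaccine B 241/856 = 28.2%, the two-dose vaccine 259/661 = 39.2% → the two-dose vaccine
The two-dose vaccine wins overall and in every age group — no reversal.

Yes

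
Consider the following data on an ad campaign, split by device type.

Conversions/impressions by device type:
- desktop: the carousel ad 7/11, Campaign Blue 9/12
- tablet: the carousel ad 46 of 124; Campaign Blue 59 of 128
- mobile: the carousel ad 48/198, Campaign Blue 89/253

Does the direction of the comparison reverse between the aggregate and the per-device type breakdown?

No

Desktop: the carousel ad 7/11 = 63.6%, Campaign Blue 9/12 = 75.0% → Campaign Blue
Tablet: the carousel ad 46/124 = 37.1%, Campaign Blue 59/128 = 46.1% → Campaign Blue
Mobile: the carousel ad 48/198 = 24.2%, Campaign Blue 89/253 = 35.2% → Campaign Blue
Overall: the carousel ad 101/333 = 30.3%, Campaign Blue 157/393 = 39.9% → Campaign Blue
Campaign Blue wins overall and in every device group — no reversal.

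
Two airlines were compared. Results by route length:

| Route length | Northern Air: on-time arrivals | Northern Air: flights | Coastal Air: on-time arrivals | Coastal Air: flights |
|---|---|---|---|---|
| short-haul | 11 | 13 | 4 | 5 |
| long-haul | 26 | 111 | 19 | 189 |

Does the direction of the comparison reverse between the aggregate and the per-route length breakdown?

No

Short-haul: Northern Air 11/13 = 84.6%, Coastal Air 4/5 = 80.0% → Northern Air
Long-haul: Northern Air 26/111 = 23.4%, Coastal Air 19/189 = 10.1% → Northern Air
Overall: Northern Air 37/124 = 29.8%, Coastal Air 23/194 = 11.9% → Northern Air
Northern Air wins overall and in every route group — no reversal.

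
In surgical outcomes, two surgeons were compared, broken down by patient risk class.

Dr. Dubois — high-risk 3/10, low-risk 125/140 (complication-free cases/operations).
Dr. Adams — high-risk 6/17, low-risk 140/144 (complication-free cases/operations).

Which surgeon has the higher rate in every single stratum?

Dr. Adams

High-risk: Dr. Dubois 3/10 = 30.0%, Dr. Adams 6/17 = 35.3% → Dr. Adams
Low-risk: Dr. Dubois 125/140 = 89.3%, Dr. Adams 140/144 = 97.2% → Dr. Adams
Dr. Adams has the higher rate in both groups.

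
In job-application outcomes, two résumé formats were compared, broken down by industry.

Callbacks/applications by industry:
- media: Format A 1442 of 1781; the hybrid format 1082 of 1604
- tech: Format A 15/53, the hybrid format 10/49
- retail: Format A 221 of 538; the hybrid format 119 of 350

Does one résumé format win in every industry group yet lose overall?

Media: Format A 1442/1781 = 81.0%, the hybrid format 1082/1604 = 67.5% → Format A
Tech: Format A 15/53 = 28.3%, the hybrid format 10/49 = 20.4% → Format A
Retail: Format A 221/538 = 41.1%, the hybrid format 119/350 = 34.0% → Format A
Overall: Format A 1678/2372 = 70.7%, the hybrid format 1211/2003 = 60.5% → Format A
Format A wins overall and in every industry group — no reversal.

No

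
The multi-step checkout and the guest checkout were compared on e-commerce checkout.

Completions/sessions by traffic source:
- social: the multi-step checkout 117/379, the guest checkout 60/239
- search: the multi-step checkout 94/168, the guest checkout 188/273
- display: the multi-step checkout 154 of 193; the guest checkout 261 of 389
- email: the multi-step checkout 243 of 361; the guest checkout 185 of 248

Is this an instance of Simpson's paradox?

No

Social: the multi-step checkout 117/379 = 30.9%, the guest checkout 60/239 = 25.1% → the multi-step checkout
Search: the multi-step checkout 94/168 = 56.0%, the guest checkout 188/273 = 68.9% → the guest checkout
Display: the multi-step checkout 154/193 = 79.8%, the guest checkout 261/389 = 67.1% → the multi-step checkout
Email: the multi-step checkout 243/361 = 67.3%, the guest checkout 185/248 = 74.6% → the guest checkout
Overall: the multi-step checkout 608/1101 = 55.2%, the guest checkout 694/1149 = 60.4% → the guest checkout
Neither sweeps: the multi-step checkout wins 2 of 4 groups, the guest checkout wins 2. The guest checkout wins overall but not every group — no Simpson reversal.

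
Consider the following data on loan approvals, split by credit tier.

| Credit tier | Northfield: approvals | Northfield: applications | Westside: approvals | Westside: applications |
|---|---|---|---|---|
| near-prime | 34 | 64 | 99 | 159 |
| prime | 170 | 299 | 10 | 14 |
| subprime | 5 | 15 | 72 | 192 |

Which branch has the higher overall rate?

Northfield

Near-prime: Northfield 34/64 = 53.1%, Westside 99/159 = 62.3% → Westside
Prime: Northfield 170/299 = 56.9%, Westside 10/14 = 71.4% → Westside
Subprime: Northfield 5/15 = 33.3%, Westside 72/192 = 37.5% → Westside
Overall: Northfield 209/378 = 55.3%, Westside 181/365 = 49.6% → Northfield
(Westside wins every credit group but Northfield wins overall — Westside's applications skew toward the low-rate subprime group.)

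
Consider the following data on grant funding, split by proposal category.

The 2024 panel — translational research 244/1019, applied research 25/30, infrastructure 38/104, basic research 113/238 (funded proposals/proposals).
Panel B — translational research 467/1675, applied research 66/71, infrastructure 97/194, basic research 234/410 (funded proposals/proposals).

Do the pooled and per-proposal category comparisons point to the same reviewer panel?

Translational research: the 2024 panel 244/1019 = 23.9%, Panel B 467/1675 = 27.9% → Panel B
Applied research: the 2024 panel 25/30 = 83.3%, Panel B 66/71 = 93.0% → Panel B
Infrastructure: the 2024 panel 38/104 = 36.5%, Panel B 97/194 = 50.0% → Panel B
Basic research: the 2024 panel 113/238 = 47.5%, Panel B 234/410 = 57.1% → Panel B
Overall: the 2024 panel 420/1391 = 30.2%, Panel B 864/2350 = 36.8% → Panel B
Panel B wins overall and in every proposal group — no reversal.

Yes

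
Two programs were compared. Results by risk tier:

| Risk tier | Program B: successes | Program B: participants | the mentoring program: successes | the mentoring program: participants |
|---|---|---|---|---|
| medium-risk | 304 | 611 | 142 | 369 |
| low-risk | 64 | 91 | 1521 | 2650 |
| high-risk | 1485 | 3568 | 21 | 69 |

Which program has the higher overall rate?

Medium-risk: Program B 304/611 = 49.8%, the mentoring program 142/369 = 38.5% → Program B
Low-risk: Program B 64/91 = 70.3%, the mentoring program 1521/2650 = 57.4% → Program B
High-risk: Program B 1485/3568 = 41.6%, the mentoring program 21/69 = 30.4% → Program B
Overall: Program B 1853/4270 = 43.4%, the mentoring program 1684/3088 = 54.5% → the mentoring program
(Program B wins every risk group but the mentoring program wins overall — Program B's participants skew toward the low-rate high-risk group.)

the mentoring program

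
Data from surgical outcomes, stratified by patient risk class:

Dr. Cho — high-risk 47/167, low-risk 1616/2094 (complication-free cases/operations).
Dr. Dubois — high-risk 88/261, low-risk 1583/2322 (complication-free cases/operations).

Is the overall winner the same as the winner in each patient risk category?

High-risk: Dr. Cho 47/167 = 28.1%, Dr. Dubois 88/261 = 33.7% → Dr. Dubois
Low-risk: Dr. Cho 1616/2094 = 77.2%, Dr. Dubois 1583/2322 = 68.2% → Dr. Cho
Overall: Dr. Cho 1663/2261 = 73.6%, Dr. Dubois 1671/2583 = 64.7% → Dr. Cho
Neither sweeps: Dr. Cho wins 1 of 2 groups, Dr. Dubois wins 1. Dr. Cho wins overall but not every group — no Simpson reversal.

No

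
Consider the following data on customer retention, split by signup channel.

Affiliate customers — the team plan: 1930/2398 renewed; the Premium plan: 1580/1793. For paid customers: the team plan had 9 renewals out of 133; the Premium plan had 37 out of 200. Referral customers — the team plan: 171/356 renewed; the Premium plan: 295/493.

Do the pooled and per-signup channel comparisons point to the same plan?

Yes

Affiliate: the team plan 1930/2398 = 80.5%, the Premium plan 1580/1793 = 88.1% → the Premium plan
Paid: the team plan 9/133 = 6.8%, the Premium plan 37/200 = 18.5% → the Premium plan
Referral: the team plan 171/356 = 48.0%, the Premium plan 295/493 = 59.8% → the Premium plan
Overall: the team plan 2110/2887 = 73.1%, the Premium plan 1912/2486 = 76.9% → the Premium plan
The Premium plan wins overall and in every signup group — no reversal.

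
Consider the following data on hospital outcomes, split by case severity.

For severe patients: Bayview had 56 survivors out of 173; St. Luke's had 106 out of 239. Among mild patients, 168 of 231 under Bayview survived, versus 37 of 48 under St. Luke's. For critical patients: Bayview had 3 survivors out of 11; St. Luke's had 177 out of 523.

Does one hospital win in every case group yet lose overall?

Severe: Bayview 56/173 = 32.4%, St. Luke's 106/239 = 44.4% → St. Luke's
Mild: Bayview 168/231 = 72.7%, St. Luke's 37/48 = 77.1% → St. Luke's
Critical: Bayview 3/11 = 27.3%, St. Luke's 177/523 = 33.8% → St. Luke's
Overall: Bayview 227/415 = 54.7%, St. Luke's 320/810 = 39.5% → Bayview
St. Luke's wins each case group but Bayview wins overall — the comparison reverses. St. Luke's's patients skew toward critical, which has a lower base rate.

Yes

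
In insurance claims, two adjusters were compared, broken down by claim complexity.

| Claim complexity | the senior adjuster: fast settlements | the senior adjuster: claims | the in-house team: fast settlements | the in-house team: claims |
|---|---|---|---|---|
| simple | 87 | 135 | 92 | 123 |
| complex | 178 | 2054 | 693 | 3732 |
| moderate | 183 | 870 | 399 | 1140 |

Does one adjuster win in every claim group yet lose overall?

Simple: the senior adjuster 87/135 = 64.4%, the in-house team 92/123 = 74.8% → the in-house team
Complex: the senior adjuster 178/2054 = 8.7%, the in-house team 693/3732 = 18.6% → the in-house team
Moderate: the senior adjuster 183/870 = 21.0%, the in-house team 399/1140 = 35.0% → the in-house team
Overall: the senior adjuster 448/3059 = 14.6%, the in-house team 1184/4995 = 23.7% → the in-house team
The in-house team wins overall and in every claim group — no reversal.

No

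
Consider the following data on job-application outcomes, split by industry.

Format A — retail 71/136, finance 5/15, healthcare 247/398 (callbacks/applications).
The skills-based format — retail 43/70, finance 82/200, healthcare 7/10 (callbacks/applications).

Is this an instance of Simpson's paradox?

Yes

Retail: Format A 71/136 = 52.2%, the skills-based format 43/70 = 61.4% → the skills-based format
Finance: Format A 5/15 = 33.3%, the skills-based format 82/200 = 41.0% → the skills-based format
Healthcare: Format A 247/398 = 62.1%, the skills-based format 7/10 = 70.0% → the skills-based format
Overall: Format A 323/549 = 58.8%, the skills-based format 132/280 = 47.1% → Format A
The skills-based format wins each industry group but Format A wins overall — the comparison reverses. The skills-based format's applications skew toward finance, which has a lower base rate.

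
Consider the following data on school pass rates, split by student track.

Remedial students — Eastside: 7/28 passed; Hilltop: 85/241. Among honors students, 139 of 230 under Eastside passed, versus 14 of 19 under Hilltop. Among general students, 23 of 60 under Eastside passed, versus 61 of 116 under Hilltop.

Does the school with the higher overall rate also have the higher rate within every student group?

No

Remedial: Eastside 7/28 = 25.0%, Hilltop 85/241 = 35.3% → Hilltop
Honors: Eastside 139/230 = 60.4%, Hilltop 14/19 = 73.7% → Hilltop
General: Eastside 23/60 = 38.3%, Hilltop 61/116 = 52.6% → Hilltop
Overall: Eastside 169/318 = 53.1%, Hilltop 160/376 = 42.6% → Eastside
Hilltop wins each student group but Eastside wins overall — the comparison reverses. Hilltop's students skew toward remedial, which has a lower base rate.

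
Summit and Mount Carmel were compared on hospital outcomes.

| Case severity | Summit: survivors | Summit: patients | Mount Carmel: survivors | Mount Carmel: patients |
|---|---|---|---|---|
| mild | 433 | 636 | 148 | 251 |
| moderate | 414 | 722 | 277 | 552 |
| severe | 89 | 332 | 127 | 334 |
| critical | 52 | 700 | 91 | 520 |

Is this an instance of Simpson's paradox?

No

Mild: Summit 433/636 = 68.1%, Mount Carmel 148/251 = 59.0% → Summit
Moderate: Summit 414/722 = 57.3%, Mount Carmel 277/552 = 50.2% → Summit
Severe: Summit 89/332 = 26.8%, Mount Carmel 127/334 = 38.0% → Mount Carmel
Critical: Summit 52/700 = 7.4%, Mount Carmel 91/520 = 17.5% → Mount Carmel
Overall: Summit 988/2390 = 41.3%, Mount Carmel 643/1657 = 38.8% → Summit
Neither sweeps: Summit wins 2 of 4 groups, Mount Carmel wins 2. Summit wins overall but not every group — no Simpson reversal.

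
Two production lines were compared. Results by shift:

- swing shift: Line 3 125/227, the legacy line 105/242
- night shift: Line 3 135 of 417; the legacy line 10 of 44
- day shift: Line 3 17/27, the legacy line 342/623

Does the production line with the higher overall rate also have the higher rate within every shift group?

No

Swing shift: Line 3 125/227 = 55.1%, the legacy line 105/242 = 43.4% → Line 3
Night shift: Line 3 135/417 = 32.4%, the legacy line 10/44 = 22.7% → Line 3
Day shift: Line 3 17/27 = 63.0%, the legacy line 342/623 = 54.9% → Line 3
Overall: Line 3 277/671 = 41.3%, the legacy line 457/909 = 50.3% → the legacy line
Line 3 wins each shift group but the legacy line wins overall — the comparison reverses. Line 3's units skew toward night shift, which has a lower base rate.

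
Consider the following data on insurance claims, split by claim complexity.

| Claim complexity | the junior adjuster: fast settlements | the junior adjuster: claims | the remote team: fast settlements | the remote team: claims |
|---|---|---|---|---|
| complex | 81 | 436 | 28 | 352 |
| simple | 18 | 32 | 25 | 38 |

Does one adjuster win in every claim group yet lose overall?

No

Complex: the junior adjuster 81/436 = 18.6%, the remote team 28/352 = 8.0% → the junior adjuster
Simple: the junior adjuster 18/32 = 56.2%, the remote team 25/38 = 65.8% → the remote team
Overall: the junior adjuster 99/468 = 21.2%, the remote team 53/390 = 13.6% → the junior adjuster
Neither sweeps: the junior adjuster wins 1 of 2 groups, the remote team wins 1. The junior adjuster wins overall but not every group — no Simpson reversal.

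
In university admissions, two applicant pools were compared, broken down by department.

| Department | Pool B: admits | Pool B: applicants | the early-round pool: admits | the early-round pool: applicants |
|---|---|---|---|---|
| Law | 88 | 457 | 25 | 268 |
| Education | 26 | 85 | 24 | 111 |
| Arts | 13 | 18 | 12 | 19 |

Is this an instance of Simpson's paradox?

Law: Pool B 88/457 = 19.3%, the early-round pool 25/268 = 9.3% → Pool B
Education: Pool B 26/85 = 30.6%, the early-round pool 24/111 = 21.6% → Pool B
Arts: Pool B 13/18 = 72.2%, the early-round pool 12/19 = 63.2% → Pool B
Overall: Pool B 127/560 = 22.7%, the early-round pool 61/398 = 15.3% → Pool B
Pool B wins overall and in every department group — no reversal.

No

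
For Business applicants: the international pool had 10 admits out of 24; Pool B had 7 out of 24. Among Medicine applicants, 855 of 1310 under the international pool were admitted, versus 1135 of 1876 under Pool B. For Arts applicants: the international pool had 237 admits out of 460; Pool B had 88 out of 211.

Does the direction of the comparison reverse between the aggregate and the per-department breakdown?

No

Business: the international pool 10/24 = 41.7%, Pool B 7/24 = 29.2% → the international pool
Medicine: the international pool 855/1310 = 65.3%, Pool B 1135/1876 = 60.5% → the international pool
Arts: the international pool 237/460 = 51.5%, Pool B 88/211 = 41.7% → the international pool
Overall: the international pool 1102/1794 = 61.4%, Pool B 1230/2111 = 58.3% → the international pool
The international pool wins overall and in every department group — no reversal.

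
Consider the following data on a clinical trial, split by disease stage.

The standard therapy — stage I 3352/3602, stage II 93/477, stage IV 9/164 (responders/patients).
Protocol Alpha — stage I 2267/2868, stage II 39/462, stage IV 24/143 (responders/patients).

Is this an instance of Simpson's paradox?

Stage I: the standard therapy 3352/3602 = 93.1%, Protocol Alpha 2267/2868 = 79.0% → the standard therapy
Stage II: the standard therapy 93/477 = 19.5%, Protocol Alpha 39/462 = 8.4% → the standard therapy
Stage IV: the standard therapy 9/164 = 5.5%, Protocol Alpha 24/143 = 16.8% → Protocol Alpha
Overall: the standard therapy 3454/4243 = 81.4%, Protocol Alpha 2330/3473 = 67.1% → the standard therapy
Neither sweeps: the standard therapy wins 2 of 3 groups, Protocol Alpha wins 1. The standard therapy wins overall but not every group — no Simpson reversal.

No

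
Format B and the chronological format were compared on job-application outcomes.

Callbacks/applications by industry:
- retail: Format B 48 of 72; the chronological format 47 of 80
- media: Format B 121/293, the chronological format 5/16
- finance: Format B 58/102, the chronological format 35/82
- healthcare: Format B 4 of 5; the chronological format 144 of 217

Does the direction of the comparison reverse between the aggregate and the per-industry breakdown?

Yes

Retail: Format B 48/72 = 66.7%, the chronological format 47/80 = 58.8% → Format B
Media: Format B 121/293 = 41.3%, the chronological format 5/16 = 31.2% → Format B
Finance: Format B 58/102 = 56.9%, the chronological format 35/82 = 42.7% → Format B
Healthcare: Format B 4/5 = 80.0%, the chronological format 144/217 = 66.4% → Format B
Overall: Format B 231/472 = 48.9%, the chronological format 231/395 = 58.5% → the chronological format
Format B wins each industry group but the chronological format wins overall — the comparison reverses. Format B's applications skew toward media, which has a lower base rate.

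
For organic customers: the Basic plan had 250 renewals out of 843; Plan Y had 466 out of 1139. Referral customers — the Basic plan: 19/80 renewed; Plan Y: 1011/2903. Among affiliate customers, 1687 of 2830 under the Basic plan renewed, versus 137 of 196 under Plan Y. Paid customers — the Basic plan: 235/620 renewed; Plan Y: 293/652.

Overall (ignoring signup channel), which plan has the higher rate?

the Basic plan

Organic: the Basic plan 250/843 = 29.7%, Plan Y 466/1139 = 40.9% → Plan Y
Referral: the Basic plan 19/80 = 23.8%, Plan Y 1011/2903 = 34.8% → Plan Y
Affiliate: the Basic plan 1687/2830 = 59.6%, Plan Y 137/196 = 69.9% → Plan Y
Paid: the Basic plan 235/620 = 37.9%, Plan Y 293/652 = 44.9% → Plan Y
Overall: the Basic plan 2191/4373 = 50.1%, Plan Y 1907/4890 = 39.0% → the Basic plan
(Plan Y wins every signup group but the Basic plan wins overall — Plan Y's customers skew toward the low-rate referral group.)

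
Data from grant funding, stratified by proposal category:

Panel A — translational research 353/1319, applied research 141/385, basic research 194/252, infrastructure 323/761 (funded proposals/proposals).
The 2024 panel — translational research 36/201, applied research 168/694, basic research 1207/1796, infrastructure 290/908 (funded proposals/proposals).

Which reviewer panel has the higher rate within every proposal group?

Translational research: Panel A 353/1319 = 26.8%, the 2024 panel 36/201 = 17.9% → Panel A
Applied research: Panel A 141/385 = 36.6%, the 2024 panel 168/694 = 24.2% → Panel A
Basic research: Panel A 194/252 = 77.0%, the 2024 panel 1207/1796 = 67.2% → Panel A
Infrastructure: Panel A 323/761 = 42.4%, the 2024 panel 290/908 = 31.9% → Panel A
Panel A has the higher rate in all 4 groups.

Panel A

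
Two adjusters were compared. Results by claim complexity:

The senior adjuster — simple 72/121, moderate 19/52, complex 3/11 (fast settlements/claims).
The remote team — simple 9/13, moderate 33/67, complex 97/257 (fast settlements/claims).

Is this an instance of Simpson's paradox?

Yes

Simple: the senior adjuster 72/121 = 59.5%, the remote team 9/13 = 69.2% → the remote team
Moderate: the senior adjuster 19/52 = 36.5%, the remote team 33/67 = 49.3% → the remote team
Complex: the senior adjuster 3/11 = 27.3%, the remote team 97/257 = 37.7% → the remote team
Overall: the senior adjuster 94/184 = 51.1%, the remote team 139/337 = 41.2% → the senior adjuster
The remote team wins each claim group but the senior adjuster wins overall — the comparison reverses. The remote team's claims skew toward complex, which has a lower base rate.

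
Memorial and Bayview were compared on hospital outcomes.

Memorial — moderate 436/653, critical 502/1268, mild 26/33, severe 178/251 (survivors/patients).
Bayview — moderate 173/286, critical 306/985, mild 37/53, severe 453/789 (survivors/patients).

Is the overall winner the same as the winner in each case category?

Moderate: Memorial 436/653 = 66.8%, Bayview 173/286 = 60.5% → Memorial
Critical: Memorial 502/1268 = 39.6%, Bayview 306/985 = 31.1% → Memorial
Mild: Memorial 26/33 = 78.8%, Bayview 37/53 = 69.8% → Memorial
Severe: Memorial 178/251 = 70.9%, Bayview 453/789 = 57.4% → Memorial
Overall: Memorial 1142/2205 = 51.8%, Bayview 969/2113 = 45.9% → Memorial
Memorial wins overall and in every case group — no reversal.

Yes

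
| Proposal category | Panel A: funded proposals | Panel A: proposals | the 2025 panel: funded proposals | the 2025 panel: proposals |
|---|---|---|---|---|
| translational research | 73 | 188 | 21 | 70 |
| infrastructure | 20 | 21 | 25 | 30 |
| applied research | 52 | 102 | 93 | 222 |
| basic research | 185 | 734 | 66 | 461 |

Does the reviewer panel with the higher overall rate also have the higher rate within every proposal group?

Yes

Translational research: Panel A 73/188 = 38.8%, the 2025 panel 21/70 = 30.0% → Panel A
Infrastructure: Panel A 20/21 = 95.2%, the 2025 panel 25/30 = 83.3% → Panel A
Applied research: Panel A 52/102 = 51.0%, the 2025 panel 93/222 = 41.9% → Panel A
Basic research: Panel A 185/734 = 25.2%, the 2025 panel 66/461 = 14.3% → Panel A
Overall: Panel A 330/1045 = 31.6%, the 2025 panel 205/783 = 26.2% → Panel A
Panel A wins overall and in every proposal group — no reversal.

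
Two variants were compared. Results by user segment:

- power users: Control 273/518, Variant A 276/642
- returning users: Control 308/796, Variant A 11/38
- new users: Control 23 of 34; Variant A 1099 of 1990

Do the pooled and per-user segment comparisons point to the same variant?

No

Power users: Control 273/518 = 52.7%, Variant A 276/642 = 43.0% → Control
Returning users: Control 308/796 = 38.7%, Variant A 11/38 = 28.9% → Control
New users: Control 23/34 = 67.6%, Variant A 1099/1990 = 55.2% → Control
Overall: Control 604/1348 = 44.8%, Variant A 1386/2670 = 51.9% → Variant A
Control wins each user group but Variant A wins overall — the comparison reverses. Control's views skew toward returning users, which has a lower base rate.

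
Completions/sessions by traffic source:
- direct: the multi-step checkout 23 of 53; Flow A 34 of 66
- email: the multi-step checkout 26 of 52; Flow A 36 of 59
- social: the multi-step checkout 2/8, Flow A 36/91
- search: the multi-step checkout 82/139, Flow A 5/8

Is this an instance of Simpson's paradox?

Yes

Direct: the multi-step checkout 23/53 = 43.4%, Flow A 34/66 = 51.5% → Flow A
Email: the multi-step checkout 26/52 = 50.0%, Flow A 36/59 = 61.0% → Flow A
Social: the multi-step checkout 2/8 = 25.0%, Flow A 36/91 = 39.6% → Flow A
Search: the multi-step checkout 82/139 = 59.0%, Flow A 5/8 = 62.5% → Flow A
Overall: the multi-step checkout 133/252 = 52.8%, Flow A 111/224 = 49.6% → the multi-step checkout
Flow A wins each traffic group but the multi-step checkout wins overall — the comparison reverses. Flow A's sessions skew toward social, which has a lower base rate.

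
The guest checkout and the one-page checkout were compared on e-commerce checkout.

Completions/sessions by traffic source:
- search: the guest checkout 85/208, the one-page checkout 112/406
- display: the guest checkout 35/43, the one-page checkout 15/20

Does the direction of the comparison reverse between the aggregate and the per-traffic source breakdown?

Search: the guest checkout 85/208 = 40.9%, the one-page checkout 112/406 = 27.6% → the guest checkout
Display: the guest checkout 35/43 = 81.4%, the one-page checkout 15/20 = 75.0% → the guest checkout
Overall: the guest checkout 120/251 = 47.8%, the one-page checkout 127/426 = 29.8% → the guest checkout
The guest checkout wins overall and in every traffic group — no reversal.

No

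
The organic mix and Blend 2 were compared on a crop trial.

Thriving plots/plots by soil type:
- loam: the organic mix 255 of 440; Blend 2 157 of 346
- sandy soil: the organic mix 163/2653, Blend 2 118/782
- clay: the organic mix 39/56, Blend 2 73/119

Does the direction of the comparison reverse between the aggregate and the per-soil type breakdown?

Loam: the organic mix 255/440 = 58.0%, Blend 2 157/346 = 45.4% → the organic mix
Sandy soil: the organic mix 163/2653 = 6.1%, Blend 2 118/782 = 15.1% → Blend 2
Clay: the organic mix 39/56 = 69.6%, Blend 2 73/119 = 61.3% → the organic mix
Overall: the organic mix 457/3149 = 14.5%, Blend 2 348/1247 = 27.9% → Blend 2
Neither sweeps: the organic mix wins 2 of 3 groups, Blend 2 wins 1. Blend 2 wins overall but not every group — no Simpson reversal.

No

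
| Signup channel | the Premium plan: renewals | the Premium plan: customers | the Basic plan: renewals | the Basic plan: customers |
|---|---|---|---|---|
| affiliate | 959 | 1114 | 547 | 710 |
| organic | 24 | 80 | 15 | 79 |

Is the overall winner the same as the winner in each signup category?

Yes

Affiliate: the Premium plan 959/1114 = 86.1%, the Basic plan 547/710 = 77.0% → the Premium plan
Organic: the Premium plan 24/80 = 30.0%, the Basic plan 15/79 = 19.0% → the Premium plan
Overall: the Premium plan 983/1194 = 82.3%, the Basic plan 562/789 = 71.2% → the Premium plan
The Premium plan wins overall and in every signup group — no reversal.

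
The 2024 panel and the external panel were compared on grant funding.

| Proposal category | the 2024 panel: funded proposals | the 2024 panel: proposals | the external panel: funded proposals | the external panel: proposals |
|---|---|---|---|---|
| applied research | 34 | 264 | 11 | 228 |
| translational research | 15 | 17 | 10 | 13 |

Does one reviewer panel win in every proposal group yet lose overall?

Applied research: the 2024 panel 34/264 = 12.9%, the external panel 11/228 = 4.8% → the 2024 panel
Translational research: the 2024 panel 15/17 = 88.2%, the external panel 10/13 = 76.9% → the 2024 panel
Overall: the 2024 panel 49/281 = 17.4%, the external panel 21/241 = 8.7% → the 2024 panel
The 2024 panel wins overall and in every proposal group — no reversal.

No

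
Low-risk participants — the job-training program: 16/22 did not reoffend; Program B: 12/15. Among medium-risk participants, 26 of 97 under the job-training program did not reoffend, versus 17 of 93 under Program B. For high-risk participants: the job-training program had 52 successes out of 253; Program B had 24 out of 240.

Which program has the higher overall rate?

the job-training program

Low-risk: the job-training program 16/22 = 72.7%, Program B 12/15 = 80.0% → Program B
Medium-risk: the job-training program 26/97 = 26.8%, Program B 17/93 = 18.3% → the job-training program
High-risk: the job-training program 52/253 = 20.6%, Program B 24/240 = 10.0% → the job-training program
Overall: the job-training program 94/372 = 25.3%, Program B 53/348 = 15.2% → the job-training program
(Neither sweeps every risk group, but the job-training program has the higher pooled rate.)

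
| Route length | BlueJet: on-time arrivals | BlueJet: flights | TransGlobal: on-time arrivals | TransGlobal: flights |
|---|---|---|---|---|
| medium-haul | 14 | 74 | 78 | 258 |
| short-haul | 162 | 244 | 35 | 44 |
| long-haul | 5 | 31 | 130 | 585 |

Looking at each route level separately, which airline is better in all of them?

Medium-haul: BlueJet 14/74 = 18.9%, TransGlobal 78/258 = 30.2% → TransGlobal
Short-haul: BlueJet 162/244 = 66.4%, TransGlobal 35/44 = 79.5% → TransGlobal
Long-haul: BlueJet 5/31 = 16.1%, TransGlobal 130/585 = 22.2% → TransGlobal
TransGlobal has the higher rate in all 3 groups.

TransGlobal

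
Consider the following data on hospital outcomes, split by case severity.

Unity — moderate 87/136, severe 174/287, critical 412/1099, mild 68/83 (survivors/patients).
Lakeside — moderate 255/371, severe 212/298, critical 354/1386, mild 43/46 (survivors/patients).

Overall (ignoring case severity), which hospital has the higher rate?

Unity

Moderate: Unity 87/136 = 64.0%, Lakeside 255/371 = 68.7% → Lakeside
Severe: Unity 174/287 = 60.6%, Lakeside 212/298 = 71.1% → Lakeside
Critical: Unity 412/1099 = 37.5%, Lakeside 354/1386 = 25.5% → Unity
Mild: Unity 68/83 = 81.9%, Lakeside 43/46 = 93.5% → Lakeside
Overall: Unity 741/1605 = 46.2%, Lakeside 864/2101 = 41.1% → Unity
(Neither sweeps every case group, but Unity has the higher pooled rate.)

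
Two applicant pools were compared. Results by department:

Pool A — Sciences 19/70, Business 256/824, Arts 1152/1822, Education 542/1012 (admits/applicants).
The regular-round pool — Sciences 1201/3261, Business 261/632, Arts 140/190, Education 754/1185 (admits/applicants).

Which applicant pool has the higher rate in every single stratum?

the regular-round pool

Sciences: Pool A 19/70 = 27.1%, the regular-round pool 1201/3261 = 36.8% → the regular-round pool
Business: Pool A 256/824 = 31.1%, the regular-round pool 261/632 = 41.3% → the regular-round pool
Arts: Pool A 1152/1822 = 63.2%, the regular-round pool 140/190 = 73.7% → the regular-round pool
Education: Pool A 542/1012 = 53.6%, the regular-round pool 754/1185 = 63.6% → the regular-round pool
The regular-round pool has the higher rate in all 4 groups.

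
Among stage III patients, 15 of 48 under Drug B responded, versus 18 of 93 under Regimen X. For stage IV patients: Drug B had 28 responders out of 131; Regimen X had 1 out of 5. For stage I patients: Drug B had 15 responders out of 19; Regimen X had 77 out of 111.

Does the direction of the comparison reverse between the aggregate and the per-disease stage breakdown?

Stage III: Drug B 15/48 = 31.2%, Regimen X 18/93 = 19.4% → Drug B
Stage IV: Drug B 28/131 = 21.4%, Regimen X 1/5 = 20.0% → Drug B
Stage I: Drug B 15/19 = 78.9%, Regimen X 77/111 = 69.4% → Drug B
Overall: Drug B 58/198 = 29.3%, Regimen X 96/209 = 45.9% → Regimen X
Drug B wins each disease group but Regimen X wins overall — the comparison reverses. Drug B's patients skew toward stage IV, which has a lower base rate.

Yes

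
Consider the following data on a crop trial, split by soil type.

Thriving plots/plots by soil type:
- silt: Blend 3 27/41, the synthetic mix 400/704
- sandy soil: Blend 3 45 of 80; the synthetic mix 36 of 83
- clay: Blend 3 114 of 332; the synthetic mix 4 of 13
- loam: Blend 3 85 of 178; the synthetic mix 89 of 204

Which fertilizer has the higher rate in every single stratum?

Silt: Blend 3 27/41 = 65.9%, the synthetic mix 400/704 = 56.8% → Blend 3
Sandy soil: Blend 3 45/80 = 56.2%, the synthetic mix 36/83 = 43.4% → Blend 3
Clay: Blend 3 114/332 = 34.3%, the synthetic mix 4/13 = 30.8% → Blend 3
Loam: Blend 3 85/178 = 47.8%, the synthetic mix 89/204 = 43.6% → Blend 3
Blend 3 has the higher rate in all 4 groups.

Blend 3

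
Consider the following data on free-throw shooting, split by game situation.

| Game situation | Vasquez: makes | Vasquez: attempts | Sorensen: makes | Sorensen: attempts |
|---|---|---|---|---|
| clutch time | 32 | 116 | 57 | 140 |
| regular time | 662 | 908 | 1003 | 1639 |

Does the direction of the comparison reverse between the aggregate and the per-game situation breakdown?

No

Clutch time: Vasquez 32/116 = 27.6%, Sorensen 57/140 = 40.7% → Sorensen
Regular time: Vasquez 662/908 = 72.9%, Sorensen 1003/1639 = 61.2% → Vasquez
Overall: Vasquez 694/1024 = 67.8%, Sorensen 1060/1779 = 59.6% → Vasquez
Neither sweeps: Vasquez wins 1 of 2 groups, Sorensen wins 1. Vasquez wins overall but not every group — no Simpson reversal.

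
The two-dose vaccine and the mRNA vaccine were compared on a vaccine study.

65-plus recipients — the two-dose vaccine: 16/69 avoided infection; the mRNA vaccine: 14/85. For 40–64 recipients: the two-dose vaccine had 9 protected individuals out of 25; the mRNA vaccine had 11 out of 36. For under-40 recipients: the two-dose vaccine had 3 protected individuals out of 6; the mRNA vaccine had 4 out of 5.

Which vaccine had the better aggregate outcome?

the two-dose vaccine

65-plus: the two-dose vaccine 16/69 = 23.2%, the mRNA vaccine 14/85 = 16.5% → the two-dose vaccine
40–64: the two-dose vaccine 9/25 = 36.0%, the mRNA vaccine 11/36 = 30.6% → the two-dose vaccine
Under-40: the two-dose vaccine 3/6 = 50.0%, the mRNA vaccine 4/5 = 80.0% → the mRNA vaccine
Overall: the two-dose vaccine 28/100 = 28.0%, the mRNA vaccine 29/126 = 23.0% → the two-dose vaccine
(Neither sweeps every age group, but the two-dose vaccine has the higher pooled rate.)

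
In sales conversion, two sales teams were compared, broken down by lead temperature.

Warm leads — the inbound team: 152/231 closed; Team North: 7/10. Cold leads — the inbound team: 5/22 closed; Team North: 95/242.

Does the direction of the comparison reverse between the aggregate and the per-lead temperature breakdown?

Yes

Warm: the inbound team 152/231 = 65.8%, Team North 7/10 = 70.0% → Team North
Cold: the inbound team 5/22 = 22.7%, Team North 95/242 = 39.3% → Team North
Overall: the inbound team 157/253 = 62.1%, Team North 102/252 = 40.5% → the inbound team
Team North wins each lead group but the inbound team wins overall — the comparison reverses. Team North's leads skew toward cold, which has a lower base rate.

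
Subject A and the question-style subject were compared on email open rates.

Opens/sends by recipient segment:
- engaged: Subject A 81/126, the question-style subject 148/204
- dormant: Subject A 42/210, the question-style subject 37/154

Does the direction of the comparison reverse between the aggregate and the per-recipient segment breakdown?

Engaged: Subject A 81/126 = 64.3%, the question-style subject 148/204 = 72.5% → the question-style subject
Dormant: Subject A 42/210 = 20.0%, the question-style subject 37/154 = 24.0% → the question-style subject
Overall: Subject A 123/336 = 36.6%, the question-style subject 185/358 = 51.7% → the question-style subject
The question-style subject wins overall and in every recipient group — no reversal.

No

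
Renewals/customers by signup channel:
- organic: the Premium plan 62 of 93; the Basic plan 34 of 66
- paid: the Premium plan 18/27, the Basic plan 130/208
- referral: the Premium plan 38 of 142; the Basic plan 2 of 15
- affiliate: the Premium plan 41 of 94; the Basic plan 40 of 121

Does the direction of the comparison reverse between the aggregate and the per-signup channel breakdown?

Yes

Organic: the Premium plan 62/93 = 66.7%, the Basic plan 34/66 = 51.5% → the Premium plan
Paid: the Premium plan 18/27 = 66.7%, the Basic plan 130/208 = 62.5% → the Premium plan
Referral: the Premium plan 38/142 = 26.8%, the Basic plan 2/15 = 13.3% → the Premium plan
Affiliate: the Premium plan 41/94 = 43.6%, the Basic plan 40/121 = 33.1% → the Premium plan
Overall: the Premium plan 159/356 = 44.7%, the Basic plan 206/410 = 50.2% → the Basic plan
The Premium plan wins each signup group but the Basic plan wins overall — the comparison reverses. The Premium plan's customers skew toward referral, which has a lower base rate.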